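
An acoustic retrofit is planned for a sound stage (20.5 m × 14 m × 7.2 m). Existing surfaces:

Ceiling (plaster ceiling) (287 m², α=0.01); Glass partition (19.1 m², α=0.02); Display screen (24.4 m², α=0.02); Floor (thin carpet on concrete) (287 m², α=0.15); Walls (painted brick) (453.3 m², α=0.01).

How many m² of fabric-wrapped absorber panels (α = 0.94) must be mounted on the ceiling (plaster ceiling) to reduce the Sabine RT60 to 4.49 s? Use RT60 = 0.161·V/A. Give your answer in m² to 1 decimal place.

24.5

Equivalent absorption area: A₁ = 287×0.01 + 19.1×0.02 + 24.4×0.02 + 287×0.15 + 453.3×0.01 = 51.323 m².
Required A₂ = 0.161·2066.4/4.49 = 74.096 sabins.
ΔA needed = 74.096 − 51.323 = 22.773 sabins.
Net gain per m²: Δα = 0.94 − 0.01 = 0.93.
Area = ΔA/Δα = 22.773/0.93 = 24.5 m².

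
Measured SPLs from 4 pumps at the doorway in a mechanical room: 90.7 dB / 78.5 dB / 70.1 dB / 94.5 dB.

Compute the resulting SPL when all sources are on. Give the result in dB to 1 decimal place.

Sum in the linear (power) domain: Σ 10^(Lᵢ/10) = 10^(90.7/10) + 10^(78.5/10) + 10^(70.1/10) + 10^(94.5/10) = 4.074e+09.
L_total = 10·log₁₀(4.074e+09) = 96.1 dB.

96.1 dB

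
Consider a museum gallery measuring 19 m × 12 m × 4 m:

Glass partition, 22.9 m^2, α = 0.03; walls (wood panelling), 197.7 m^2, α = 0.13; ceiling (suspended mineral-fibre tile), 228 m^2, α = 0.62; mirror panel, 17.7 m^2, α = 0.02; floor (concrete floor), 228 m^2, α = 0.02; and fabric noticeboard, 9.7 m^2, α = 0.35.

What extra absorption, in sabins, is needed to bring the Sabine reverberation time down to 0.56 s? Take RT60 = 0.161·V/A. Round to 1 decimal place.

86.1 sabins

Equivalent absorption area: A₁ = 22.9*0.03 + 197.7*0.13 + 228*0.62 + 17.7*0.02 + 228*0.02 + 9.7*0.35 = 176.057 m^2.
For T = 0.56 s, need A₂ = 0.161·V/T = 0.161·912/0.56 = 262.200 sabins.
ΔA = A₂ − A₁ = 262.200 − 176.057 = 86.1 sabins.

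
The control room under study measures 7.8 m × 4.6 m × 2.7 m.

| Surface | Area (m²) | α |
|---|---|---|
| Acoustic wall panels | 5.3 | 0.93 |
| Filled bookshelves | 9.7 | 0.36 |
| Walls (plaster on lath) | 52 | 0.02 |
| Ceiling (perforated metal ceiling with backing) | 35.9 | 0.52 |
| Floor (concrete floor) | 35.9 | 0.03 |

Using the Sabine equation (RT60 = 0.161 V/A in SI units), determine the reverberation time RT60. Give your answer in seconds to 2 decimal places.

Total absorption A = 5.3*0.93 + 9.7*0.36 + 52*0.02 + 35.9*0.52 + 35.9*0.03
  = 4.929 + 3.492 + 1.040 + 18.668 + 1.077 = 29.206 m² sabins.
Room volume: 96.876 m³.
T = 0.161 V/A = 0.161·96.876/29.206 = 0.53 s.

0.53 seconds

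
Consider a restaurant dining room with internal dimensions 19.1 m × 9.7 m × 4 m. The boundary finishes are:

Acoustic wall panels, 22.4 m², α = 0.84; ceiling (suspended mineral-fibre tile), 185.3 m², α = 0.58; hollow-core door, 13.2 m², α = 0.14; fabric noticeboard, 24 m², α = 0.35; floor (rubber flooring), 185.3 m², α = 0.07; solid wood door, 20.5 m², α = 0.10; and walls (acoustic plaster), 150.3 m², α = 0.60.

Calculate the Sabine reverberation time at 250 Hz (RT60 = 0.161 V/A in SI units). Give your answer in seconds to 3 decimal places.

Equivalent absorption area: A = 22.4×0.84 + 185.3×0.58 + 13.2×0.14 + 24×0.35 + 185.3×0.07 + 20.5×0.10 + 150.3×0.60 = 241.739 m².
Room volume: 741.08 m³.
Sabine: RT60 = 0.161 × 741.08 / 241.739 = 0.494 s.

0.494 seconds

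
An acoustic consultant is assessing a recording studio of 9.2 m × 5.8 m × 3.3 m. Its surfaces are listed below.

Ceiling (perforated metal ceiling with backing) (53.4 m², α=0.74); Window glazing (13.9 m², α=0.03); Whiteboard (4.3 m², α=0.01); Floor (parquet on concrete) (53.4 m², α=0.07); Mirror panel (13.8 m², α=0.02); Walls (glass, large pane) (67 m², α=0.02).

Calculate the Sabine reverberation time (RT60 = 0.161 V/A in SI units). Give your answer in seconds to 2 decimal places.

Summing Sᵢαᵢ: 39.516 + 0.417 + 0.043 + 3.738 + 0.276 + 1.340 → A = 45.330 sabins.
Room volume: 176.088 m³.
Sabine: RT60 = 0.161 × 176.088 / 45.330 = 0.63 s.

0.63 s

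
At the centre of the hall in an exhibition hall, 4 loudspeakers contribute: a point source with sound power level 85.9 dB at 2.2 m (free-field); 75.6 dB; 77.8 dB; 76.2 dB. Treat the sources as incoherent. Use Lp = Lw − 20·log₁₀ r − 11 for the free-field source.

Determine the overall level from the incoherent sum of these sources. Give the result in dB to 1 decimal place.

Source at 2.2 m: Lp = 85.9 − 20·log₁₀(2.2) − 11 = 68.1 dB.
Sum in the linear (power) domain: Σ 10^(Lᵢ/10) = 10^(68.1/10) + 10^(75.6/10) + 10^(77.8/10) + 10^(76.2/10) = 1.447e+08.
Back to dB: 10·log₁₀ Σ = 81.6 dB.

81.6 dB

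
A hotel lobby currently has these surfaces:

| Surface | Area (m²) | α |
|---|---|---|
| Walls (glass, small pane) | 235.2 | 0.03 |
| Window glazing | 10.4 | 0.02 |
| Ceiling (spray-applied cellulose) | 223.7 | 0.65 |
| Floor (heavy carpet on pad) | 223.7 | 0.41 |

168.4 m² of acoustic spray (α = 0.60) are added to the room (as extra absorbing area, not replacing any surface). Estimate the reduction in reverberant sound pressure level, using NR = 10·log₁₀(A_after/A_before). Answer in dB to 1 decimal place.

Equivalent absorption area: A_before = 235.2*0.03 + 10.4*0.02 + 223.7*0.65 + 223.7*0.41 = 244.386 m².
Added absorption = 168.4 × 0.60 = 101.040 sabins.
A_after = 244.386 + 101.040 = 345.426 sabins.
NR = 10·log₁₀(345.426/244.386) = 1.5 dB.

1.5 dB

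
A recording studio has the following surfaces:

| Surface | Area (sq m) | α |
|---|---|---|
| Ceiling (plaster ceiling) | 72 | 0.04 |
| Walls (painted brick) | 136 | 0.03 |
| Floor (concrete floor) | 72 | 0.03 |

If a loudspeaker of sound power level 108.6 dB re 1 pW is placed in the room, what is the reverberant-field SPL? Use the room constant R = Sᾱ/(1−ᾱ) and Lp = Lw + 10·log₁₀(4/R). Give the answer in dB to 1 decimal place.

A = 9.120 sabins; S = 280.0 sq m.
ᾱ = 0.0326, so room constant R = A/(1−ᾱ) = 9.427 sq m.
Lp = Lw + 10 log₁₀(4/R) = 108.6 -3.72 = 104.9 dB.

104.9 dB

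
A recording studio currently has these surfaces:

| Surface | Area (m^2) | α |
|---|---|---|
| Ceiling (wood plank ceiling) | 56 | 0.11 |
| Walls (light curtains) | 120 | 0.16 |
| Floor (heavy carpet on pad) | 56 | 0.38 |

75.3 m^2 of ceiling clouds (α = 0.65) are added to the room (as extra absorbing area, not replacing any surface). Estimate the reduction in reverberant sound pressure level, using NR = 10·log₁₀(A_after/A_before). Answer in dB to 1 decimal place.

3.1 dB

Equivalent absorption area: A_before = 56*0.11 + 120*0.16 + 56*0.38 = 46.640 m^2.
Treatment contributes 75.3·0.65 = 48.945 sabins.
New total A_after = 95.585 sabins.
NR = 10·log₁₀(95.585/46.640) = 3.1 dB.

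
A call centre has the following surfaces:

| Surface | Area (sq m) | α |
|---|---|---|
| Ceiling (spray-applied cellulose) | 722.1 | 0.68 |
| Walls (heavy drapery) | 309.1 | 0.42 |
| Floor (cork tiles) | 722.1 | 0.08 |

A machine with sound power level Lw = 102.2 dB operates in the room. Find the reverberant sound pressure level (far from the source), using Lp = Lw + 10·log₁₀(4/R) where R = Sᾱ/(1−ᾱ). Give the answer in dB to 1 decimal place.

A = 678.618 sabins; S = 1753.3 sq m.
ᾱ = 0.3871, so room constant R = A/(1−ᾱ) = 1107.225 sq m.
Lp = 102.2 + 10·log₁₀(4/1107.225) = 102.2 + (-24.42) = 77.8 dB.

77.8 dB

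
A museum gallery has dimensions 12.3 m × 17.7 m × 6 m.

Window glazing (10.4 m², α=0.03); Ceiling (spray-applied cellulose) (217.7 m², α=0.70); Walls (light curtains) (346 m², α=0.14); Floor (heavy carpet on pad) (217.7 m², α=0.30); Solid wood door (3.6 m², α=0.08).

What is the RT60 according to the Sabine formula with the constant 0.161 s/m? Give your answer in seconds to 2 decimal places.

0.79 s

Equivalent absorption area: A = 10.4*0.03 + 217.7*0.70 + 346*0.14 + 217.7*0.30 + 3.6*0.08 = 266.740 m².
Volume V = 12.3 × 17.7 × 6 = 1306.26 m³.
T = 0.161 V/A = 0.161·1306.26/266.740 = 0.79 s.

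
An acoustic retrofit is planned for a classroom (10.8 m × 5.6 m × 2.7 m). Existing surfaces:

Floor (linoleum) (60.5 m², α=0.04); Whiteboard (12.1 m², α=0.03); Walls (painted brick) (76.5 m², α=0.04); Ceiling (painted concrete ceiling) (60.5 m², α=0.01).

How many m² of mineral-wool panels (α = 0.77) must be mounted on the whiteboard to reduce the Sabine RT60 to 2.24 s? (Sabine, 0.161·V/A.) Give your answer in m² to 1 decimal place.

7.1

Equivalent absorption area: A₁ = 60.5*0.04 + 12.1*0.03 + 76.5*0.04 + 60.5*0.01 = 6.448 m².
Required A₂ = 0.161·163.296/2.24 = 11.737 sabins.
ΔA needed = 11.737 − 6.448 = 5.289 sabins.
Net gain per m²: Δα = 0.77 − 0.03 = 0.74.
Area = ΔA/Δα = 5.289/0.74 = 7.1 m².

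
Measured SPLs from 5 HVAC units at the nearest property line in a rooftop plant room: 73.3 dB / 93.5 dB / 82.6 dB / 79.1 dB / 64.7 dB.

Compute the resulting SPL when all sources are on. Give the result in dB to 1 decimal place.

Σ 10^(Lᵢ/10) = 2.526e+09.
L_total = 10·log₁₀(2.526e+09) = 94.0 dB.

94.0 dB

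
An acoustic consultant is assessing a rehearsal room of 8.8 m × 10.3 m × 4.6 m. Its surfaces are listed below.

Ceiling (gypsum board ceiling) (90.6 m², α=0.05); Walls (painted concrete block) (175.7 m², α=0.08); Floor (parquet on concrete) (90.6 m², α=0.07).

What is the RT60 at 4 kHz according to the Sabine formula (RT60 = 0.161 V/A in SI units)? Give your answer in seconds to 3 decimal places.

Equivalent absorption area: A = 90.6×0.05 + 175.7×0.08 + 90.6×0.07 = 24.928 m².
Room volume: 416.944 m³.
T = 0.161 V/A = 0.161·416.944/24.928 = 2.693 s.

2.693 s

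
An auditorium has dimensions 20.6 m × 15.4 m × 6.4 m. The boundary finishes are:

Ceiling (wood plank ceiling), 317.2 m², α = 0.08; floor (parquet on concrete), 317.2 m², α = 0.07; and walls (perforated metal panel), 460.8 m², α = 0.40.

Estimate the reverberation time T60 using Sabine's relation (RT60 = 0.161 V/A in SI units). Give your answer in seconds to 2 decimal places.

Equivalent absorption area: A = 317.2×0.08 + 317.2×0.07 + 460.8×0.40 = 231.900 m².
V = 20.6·15.4·6.4 = 2030.336 m³.
Sabine: RT60 = 0.161 × 2030.336 / 231.900 = 1.41 s.

1.41 sec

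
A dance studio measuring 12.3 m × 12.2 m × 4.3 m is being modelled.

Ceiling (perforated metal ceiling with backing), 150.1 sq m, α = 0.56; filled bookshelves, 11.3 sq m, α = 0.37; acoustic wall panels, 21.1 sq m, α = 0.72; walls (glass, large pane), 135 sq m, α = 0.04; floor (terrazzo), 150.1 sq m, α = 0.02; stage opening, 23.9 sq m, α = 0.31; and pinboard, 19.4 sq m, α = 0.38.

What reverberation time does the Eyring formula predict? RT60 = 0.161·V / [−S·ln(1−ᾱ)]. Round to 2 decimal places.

Total surface area S = 150.1 + 11.3 + 21.1 + 135 + 150.1 + 23.9 + 19.4 = 510.9 sq m.
Σ(Sᵢαᵢ) = 150.1×0.56 + 11.3×0.37 + 21.1×0.72 + 135×0.04 + 150.1×0.02 + 23.9×0.31 + 19.4×0.38 = 126.612.
ᾱ = 126.612 / 510.9 = 0.2478.
Eyring denominator: −S ln(1−ᾱ) = 145.480.
V = 12.3 × 12.2 × 4.3 = 645.258 m³.
RT60 = 0.161 × 645.258 / 145.480 = 0.71 s.

0.71 seconds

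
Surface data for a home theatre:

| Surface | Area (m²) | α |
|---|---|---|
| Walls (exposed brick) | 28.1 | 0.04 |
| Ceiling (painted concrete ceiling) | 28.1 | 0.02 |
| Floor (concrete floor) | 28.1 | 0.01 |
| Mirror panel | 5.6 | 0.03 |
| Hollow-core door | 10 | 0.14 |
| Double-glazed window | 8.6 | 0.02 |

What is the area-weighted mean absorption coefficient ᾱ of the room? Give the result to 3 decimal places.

0.034

Total surface area S = 108.5 m².
Weighted sum Σ Sα = 3.707.
ᾱ = 3.707 / 108.5 = 0.034.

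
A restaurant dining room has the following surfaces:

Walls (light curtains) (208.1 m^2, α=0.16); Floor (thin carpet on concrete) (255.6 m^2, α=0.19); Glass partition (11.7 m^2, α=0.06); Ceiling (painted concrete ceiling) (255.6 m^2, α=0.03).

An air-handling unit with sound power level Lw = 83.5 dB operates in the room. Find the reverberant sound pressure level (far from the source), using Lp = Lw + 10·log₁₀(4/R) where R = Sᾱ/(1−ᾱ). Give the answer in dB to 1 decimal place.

Σ(Sᵢαᵢ) = 208.1×0.16 + 255.6×0.19 + 11.7×0.06 + 255.6×0.03 = 90.230; total area S = 731.0 m^2.
ᾱ = 0.1234, so room constant R = A/(1−ᾱ) = 102.932 m^2.
Lp = Lw + 10 log₁₀(4/R) = 83.5 -14.10 = 69.4 dB.

69.4 dB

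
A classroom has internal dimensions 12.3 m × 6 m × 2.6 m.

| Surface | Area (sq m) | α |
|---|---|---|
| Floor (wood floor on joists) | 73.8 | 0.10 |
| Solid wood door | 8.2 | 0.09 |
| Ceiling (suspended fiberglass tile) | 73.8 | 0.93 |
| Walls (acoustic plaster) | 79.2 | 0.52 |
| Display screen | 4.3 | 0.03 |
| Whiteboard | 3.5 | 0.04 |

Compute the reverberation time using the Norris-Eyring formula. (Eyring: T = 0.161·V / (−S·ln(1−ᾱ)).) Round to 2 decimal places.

S = Σ Sᵢ = 242.8 sq m.
Absorption A = 73.8×0.10 + 8.2×0.09 + 73.8×0.93 + 79.2×0.52 + 4.3×0.03 + 3.5×0.04 = 118.205 sabins.
ᾱ = 118.205 / 242.8 = 0.4868.
−S·ln(1−ᾱ) = −242.8 × ln(1 − 0.4868) = 161.969.
V = 12.3 × 6 × 2.6 = 191.88 m³.
RT60 = 0.161 × 191.88 / 161.969 = 0.19 s.

0.19 s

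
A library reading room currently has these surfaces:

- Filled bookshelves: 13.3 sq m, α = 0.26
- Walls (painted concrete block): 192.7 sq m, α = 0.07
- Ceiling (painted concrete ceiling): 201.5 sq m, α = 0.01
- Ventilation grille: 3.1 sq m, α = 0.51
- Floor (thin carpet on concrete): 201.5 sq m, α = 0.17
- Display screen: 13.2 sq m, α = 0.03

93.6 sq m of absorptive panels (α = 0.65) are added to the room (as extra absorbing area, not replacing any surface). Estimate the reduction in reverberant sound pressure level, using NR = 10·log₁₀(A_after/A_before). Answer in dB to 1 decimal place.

3.2 dB

A_before = Σ Sᵢαᵢ = 13.3×0.26 + 192.7×0.07 + 201.5×0.01 + 3.1×0.51 + 201.5×0.17 + 13.2×0.03 = 55.194 sabins.
Treatment contributes 93.6·0.65 = 60.840 sabins.
New total A_after = 116.034 sabins.
NR = 10·log₁₀(116.034/55.194) = 3.2 dB.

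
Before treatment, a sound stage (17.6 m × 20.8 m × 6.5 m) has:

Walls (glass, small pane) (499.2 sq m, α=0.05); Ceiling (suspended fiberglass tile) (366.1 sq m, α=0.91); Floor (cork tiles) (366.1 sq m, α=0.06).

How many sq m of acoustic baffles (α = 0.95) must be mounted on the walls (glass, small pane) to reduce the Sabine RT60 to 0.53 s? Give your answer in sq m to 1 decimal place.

380.8

Summing Sᵢαᵢ: 24.960 + 333.151 + 21.966 → A₁ = 380.077 sabins.
V = 2379.52 m³. Target absorption A₂ = 0.161 × 2379.52 / 0.53 = 722.835 sabins.
Absorption to add: 722.835 − 380.077 = 342.758 sabins.
Each sq m of panel replacing the walls (glass, small pane) adds (0.95 − 0.05) = 0.90 sabins.
Panel area = 342.758 / 0.90 = 380.8 sq m.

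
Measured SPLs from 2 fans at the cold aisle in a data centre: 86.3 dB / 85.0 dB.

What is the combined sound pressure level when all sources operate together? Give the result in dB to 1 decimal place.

Σ 10^(Lᵢ/10) = 7.428e+08.
L_total = 10·log₁₀(7.428e+08) = 88.7 dB.

88.7 dB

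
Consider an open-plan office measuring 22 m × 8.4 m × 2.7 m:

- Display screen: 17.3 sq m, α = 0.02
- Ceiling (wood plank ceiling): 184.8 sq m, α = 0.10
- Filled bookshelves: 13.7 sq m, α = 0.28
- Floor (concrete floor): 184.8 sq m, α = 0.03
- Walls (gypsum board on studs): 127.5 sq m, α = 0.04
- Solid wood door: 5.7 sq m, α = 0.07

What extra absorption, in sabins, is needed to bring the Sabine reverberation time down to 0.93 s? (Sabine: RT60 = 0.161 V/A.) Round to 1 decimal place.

Equivalent absorption area: A₁ = 17.3*0.02 + 184.8*0.10 + 13.7*0.28 + 184.8*0.03 + 127.5*0.04 + 5.7*0.07 = 33.705 sq m.
V = 498.96 m³. Required absorption A₂ = 0.161 × 498.96 / 0.93 = 86.379 sabins.
Shortfall: 86.379 − 33.705 = 52.7 sabins.

52.7 sabins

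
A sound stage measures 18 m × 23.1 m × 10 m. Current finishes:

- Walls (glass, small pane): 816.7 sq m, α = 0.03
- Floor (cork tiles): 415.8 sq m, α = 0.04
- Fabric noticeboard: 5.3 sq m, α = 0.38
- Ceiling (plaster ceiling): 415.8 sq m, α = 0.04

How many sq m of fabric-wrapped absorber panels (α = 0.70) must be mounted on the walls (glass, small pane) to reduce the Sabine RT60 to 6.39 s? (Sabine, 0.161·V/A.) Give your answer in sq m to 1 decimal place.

67.1

Equivalent absorption area: A₁ = 816.7*0.03 + 415.8*0.04 + 5.3*0.38 + 415.8*0.04 = 59.779 sq m.
V = 4158 m³. Target absorption A₂ = 0.161 × 4158 / 6.39 = 104.763 sabins.
Absorption to add: 104.763 − 59.779 = 44.984 sabins.
Each sq m of panel replacing the walls (glass, small pane) adds (0.70 − 0.03) = 0.67 sabins.
Area = ΔA/Δα = 44.984/0.67 = 67.1 sq m.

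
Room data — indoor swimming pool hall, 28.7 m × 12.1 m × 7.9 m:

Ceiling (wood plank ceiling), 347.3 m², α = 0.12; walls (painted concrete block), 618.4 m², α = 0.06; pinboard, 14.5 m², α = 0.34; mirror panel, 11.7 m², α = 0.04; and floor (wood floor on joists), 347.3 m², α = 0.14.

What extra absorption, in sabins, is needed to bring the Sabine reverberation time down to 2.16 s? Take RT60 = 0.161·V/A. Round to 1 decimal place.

71.7 sabins

Total absorption A₁ = 347.3·0.12 + 618.4·0.06 + 14.5·0.34 + 11.7·0.04 + 347.3·0.14
  = 41.676 + 37.104 + 4.930 + 0.468 + 48.622 = 132.800 m² sabins.
Target A₂ = 0.161·2743.433/2.16 = 204.487 sabins (V = 2743.433 m³).
Shortfall: 204.487 − 132.800 = 71.7 sabins.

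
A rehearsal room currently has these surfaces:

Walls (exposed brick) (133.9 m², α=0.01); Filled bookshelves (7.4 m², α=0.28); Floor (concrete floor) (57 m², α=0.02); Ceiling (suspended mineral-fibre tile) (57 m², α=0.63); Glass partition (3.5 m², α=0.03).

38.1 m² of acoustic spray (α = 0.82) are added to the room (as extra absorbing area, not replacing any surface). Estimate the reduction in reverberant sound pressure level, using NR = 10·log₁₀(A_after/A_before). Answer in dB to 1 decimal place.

2.5 dB

Total absorption A_before = 133.9×0.01 + 7.4×0.28 + 57×0.02 + 57×0.63 + 3.5×0.03
  = 1.339 + 2.072 + 1.140 + 35.910 + 0.105 = 40.566 m² sabins.
Added absorption = 38.1 × 0.82 = 31.242 sabins.
A_after = 40.566 + 31.242 = 71.808 sabins.
NR = 10·log₁₀(71.808/40.566) = 2.5 dB.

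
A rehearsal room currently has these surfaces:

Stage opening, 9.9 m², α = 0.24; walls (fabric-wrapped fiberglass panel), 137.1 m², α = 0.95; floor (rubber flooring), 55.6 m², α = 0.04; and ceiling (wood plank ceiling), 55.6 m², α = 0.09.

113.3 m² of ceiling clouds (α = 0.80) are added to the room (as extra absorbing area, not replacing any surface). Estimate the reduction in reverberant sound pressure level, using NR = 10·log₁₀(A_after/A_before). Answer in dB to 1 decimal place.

2.2 dB

Total absorption A_before = 9.9*0.24 + 137.1*0.95 + 55.6*0.04 + 55.6*0.09
  = 2.376 + 130.245 + 2.224 + 5.004 = 139.849 m² sabins.
Added absorption = 113.3 × 0.80 = 90.640 sabins.
New total A_after = 230.489 sabins.
Reduction = 10 log₁₀(A_after/A_before) = 10 log₁₀(1.6481) = 2.2 dB.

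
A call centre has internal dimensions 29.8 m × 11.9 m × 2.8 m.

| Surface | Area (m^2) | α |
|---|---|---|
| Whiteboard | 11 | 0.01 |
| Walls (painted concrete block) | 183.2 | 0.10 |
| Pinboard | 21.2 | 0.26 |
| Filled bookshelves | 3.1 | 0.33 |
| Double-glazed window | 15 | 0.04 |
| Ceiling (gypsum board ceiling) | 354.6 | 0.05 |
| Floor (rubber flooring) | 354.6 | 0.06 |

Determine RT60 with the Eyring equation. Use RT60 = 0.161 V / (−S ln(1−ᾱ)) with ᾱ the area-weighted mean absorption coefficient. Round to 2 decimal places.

Total surface area S = 11 + 183.2 + 21.2 + 3.1 + 15 + 354.6 + 354.6 = 942.7 m^2.
Σ(Sᵢαᵢ) = 11×0.01 + 183.2×0.10 + 21.2×0.26 + 3.1×0.33 + 15×0.04 + 354.6×0.05 + 354.6×0.06 = 64.571.
Mean coefficient ᾱ = A/S = 0.0685.
−S·ln(1−ᾱ) = −942.7 × ln(1 − 0.0685) = 66.893.
V = 29.8 × 11.9 × 2.8 = 992.936 m³.
T = 0.161·V/[−S·ln(1−ᾱ)] = 0.161·992.936/66.893 = 2.39 s.

2.39 s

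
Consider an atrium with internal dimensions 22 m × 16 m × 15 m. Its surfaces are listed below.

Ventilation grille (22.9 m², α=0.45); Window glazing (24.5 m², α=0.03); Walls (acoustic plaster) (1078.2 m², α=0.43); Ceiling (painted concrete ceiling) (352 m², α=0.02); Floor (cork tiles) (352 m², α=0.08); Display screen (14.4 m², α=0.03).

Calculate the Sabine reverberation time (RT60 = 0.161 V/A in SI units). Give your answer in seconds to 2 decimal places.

A = Σ Sᵢαᵢ = 22.9*0.45 + 24.5*0.03 + 1078.2*0.43 + 352*0.02 + 352*0.08 + 14.4*0.03 = 510.298 sabins.
Room volume: 5280 m³.
RT60 = 0.161 · V / A = 0.161 × 5280 / 510.298 = 1.67 s.

1.67 seconds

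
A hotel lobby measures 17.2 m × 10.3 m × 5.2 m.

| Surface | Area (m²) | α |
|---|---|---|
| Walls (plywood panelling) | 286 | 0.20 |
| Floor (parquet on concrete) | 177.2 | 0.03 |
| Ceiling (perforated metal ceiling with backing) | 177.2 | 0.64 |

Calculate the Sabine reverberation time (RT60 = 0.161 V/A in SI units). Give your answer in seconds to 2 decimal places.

A = Σ Sᵢαᵢ = 286·0.20 + 177.2·0.03 + 177.2·0.64 = 175.924 sabins.
Room volume: 921.232 m³.
RT60 = 0.161 · V / A = 0.161 × 921.232 / 175.924 = 0.84 s.

0.84 s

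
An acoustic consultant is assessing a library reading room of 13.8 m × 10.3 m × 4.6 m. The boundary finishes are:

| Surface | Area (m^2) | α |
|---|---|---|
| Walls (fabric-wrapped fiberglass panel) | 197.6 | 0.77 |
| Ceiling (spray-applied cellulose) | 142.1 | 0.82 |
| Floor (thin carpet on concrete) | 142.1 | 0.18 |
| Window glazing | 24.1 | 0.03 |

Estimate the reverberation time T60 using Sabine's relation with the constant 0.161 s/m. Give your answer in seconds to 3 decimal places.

Summing Sᵢαᵢ: 152.152 + 116.522 + 25.578 + 0.723 → A = 294.975 sabins.
Volume V = 13.8 × 10.3 × 4.6 = 653.844 m³.
T = 0.161 V/A = 0.161·653.844/294.975 = 0.357 s.

0.357 seconds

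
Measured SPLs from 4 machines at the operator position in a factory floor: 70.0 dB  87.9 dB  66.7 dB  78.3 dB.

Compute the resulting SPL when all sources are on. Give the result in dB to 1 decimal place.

Σ 10^(Lᵢ/10) = 6.989e+08.
Combined level = 10 log₁₀(6.989e+08) = 88.4 dB.

88.4 dB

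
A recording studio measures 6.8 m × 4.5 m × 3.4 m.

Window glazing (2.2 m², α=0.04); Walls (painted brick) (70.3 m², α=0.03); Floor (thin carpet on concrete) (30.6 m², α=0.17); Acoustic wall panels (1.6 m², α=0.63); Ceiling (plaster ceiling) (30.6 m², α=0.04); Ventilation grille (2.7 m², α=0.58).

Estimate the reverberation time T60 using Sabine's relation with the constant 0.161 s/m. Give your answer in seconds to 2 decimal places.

Total absorption A = 2.2*0.04 + 70.3*0.03 + 30.6*0.17 + 1.6*0.63 + 30.6*0.04 + 2.7*0.58
  = 0.088 + 2.109 + 5.202 + 1.008 + 1.224 + 1.566 = 11.197 m² sabins.
Room volume: 104.04 m³.
RT60 = 0.161 · V / A = 0.161 × 104.04 / 11.197 = 1.50 s.

1.50 sec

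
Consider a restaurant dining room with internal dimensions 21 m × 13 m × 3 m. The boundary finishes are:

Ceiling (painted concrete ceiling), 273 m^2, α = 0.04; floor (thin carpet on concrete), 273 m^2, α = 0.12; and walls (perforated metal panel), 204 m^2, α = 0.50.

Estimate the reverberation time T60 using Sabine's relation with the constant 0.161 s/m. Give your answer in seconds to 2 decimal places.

Summing Sᵢαᵢ: 10.920 + 32.760 + 102.000 → A = 145.680 sabins.
Room volume: 819 m³.
Sabine: RT60 = 0.161 × 819 / 145.680 = 0.91 s.

0.91 s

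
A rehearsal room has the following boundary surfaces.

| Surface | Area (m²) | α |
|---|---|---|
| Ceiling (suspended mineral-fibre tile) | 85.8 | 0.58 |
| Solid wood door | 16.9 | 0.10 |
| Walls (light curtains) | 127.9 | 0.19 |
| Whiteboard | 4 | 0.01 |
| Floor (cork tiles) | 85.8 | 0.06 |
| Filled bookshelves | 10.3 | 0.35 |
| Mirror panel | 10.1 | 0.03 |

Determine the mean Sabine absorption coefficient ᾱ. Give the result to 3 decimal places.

0.249

S = Σ Sᵢ = 85.8 + 16.9 + 127.9 + 4 + 85.8 + 10.3 + 10.1 = 340.8 m².
A = 85.8*0.58 + 16.9*0.10 + 127.9*0.19 + 4*0.01 + 85.8*0.06 + 10.3*0.35 + 10.1*0.03 = 84.851 sabins.
ᾱ = 84.851 / 340.8 = 0.249.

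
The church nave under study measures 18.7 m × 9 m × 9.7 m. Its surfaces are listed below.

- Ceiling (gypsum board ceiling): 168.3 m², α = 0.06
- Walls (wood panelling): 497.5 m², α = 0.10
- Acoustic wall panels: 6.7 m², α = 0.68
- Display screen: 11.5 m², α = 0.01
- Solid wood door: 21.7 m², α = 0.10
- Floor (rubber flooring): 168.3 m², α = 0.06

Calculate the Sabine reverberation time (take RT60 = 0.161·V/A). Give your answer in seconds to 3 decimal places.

Total absorption A = 168.3×0.06 + 497.5×0.10 + 6.7×0.68 + 11.5×0.01 + 21.7×0.10 + 168.3×0.06
  = 10.098 + 49.750 + 4.556 + 0.115 + 2.170 + 10.098 = 76.787 m² sabins.
V = 18.7·9·9.7 = 1632.51 m³.
Sabine: RT60 = 0.161 × 1632.51 / 76.787 = 3.423 s.

3.423 sec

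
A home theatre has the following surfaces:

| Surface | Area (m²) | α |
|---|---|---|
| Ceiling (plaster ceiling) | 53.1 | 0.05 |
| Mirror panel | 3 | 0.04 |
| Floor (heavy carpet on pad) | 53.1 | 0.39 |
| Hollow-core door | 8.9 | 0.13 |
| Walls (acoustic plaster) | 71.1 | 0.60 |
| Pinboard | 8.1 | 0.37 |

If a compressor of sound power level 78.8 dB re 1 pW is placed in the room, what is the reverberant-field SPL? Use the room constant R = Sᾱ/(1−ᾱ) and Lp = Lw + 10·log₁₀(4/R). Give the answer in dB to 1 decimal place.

A = 70.298 sabins; S = 197.3 m².
ᾱ = 0.3563, so room constant R = A/(1−ᾱ) = 109.209 m².
Lp = 78.8 + 10·log₁₀(4/109.209) = 78.8 + (-14.36) = 64.4 dB.

64.4 dB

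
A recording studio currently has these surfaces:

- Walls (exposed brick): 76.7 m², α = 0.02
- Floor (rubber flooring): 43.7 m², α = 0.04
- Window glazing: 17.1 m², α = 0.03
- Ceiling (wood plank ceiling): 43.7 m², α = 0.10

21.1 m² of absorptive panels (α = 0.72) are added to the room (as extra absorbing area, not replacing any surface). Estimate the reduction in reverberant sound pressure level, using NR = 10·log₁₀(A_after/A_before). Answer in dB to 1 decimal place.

Summing Sᵢαᵢ: 1.534 + 1.748 + 0.513 + 4.370 → A_before = 8.165 sabins.
Treatment contributes 21.1·0.72 = 15.192 sabins.
A_after = 8.165 + 15.192 = 23.357 sabins.
NR = 10·log₁₀(23.357/8.165) = 4.6 dB.

4.6 dB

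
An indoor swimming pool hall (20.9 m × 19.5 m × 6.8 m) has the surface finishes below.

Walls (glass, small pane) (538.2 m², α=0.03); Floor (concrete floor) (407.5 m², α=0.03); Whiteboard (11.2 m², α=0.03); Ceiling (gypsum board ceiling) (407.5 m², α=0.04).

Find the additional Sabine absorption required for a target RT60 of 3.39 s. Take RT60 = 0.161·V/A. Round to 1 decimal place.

86.6 sabins

A₁ = Σ Sᵢαᵢ = 538.2×0.03 + 407.5×0.03 + 11.2×0.03 + 407.5×0.04 = 45.007 sabins.
For T = 3.39 s, need A₂ = 0.161·V/T = 0.161·2771.34/3.39 = 131.618 sabins.
ΔA = A₂ − A₁ = 131.618 − 45.007 = 86.6 sabins.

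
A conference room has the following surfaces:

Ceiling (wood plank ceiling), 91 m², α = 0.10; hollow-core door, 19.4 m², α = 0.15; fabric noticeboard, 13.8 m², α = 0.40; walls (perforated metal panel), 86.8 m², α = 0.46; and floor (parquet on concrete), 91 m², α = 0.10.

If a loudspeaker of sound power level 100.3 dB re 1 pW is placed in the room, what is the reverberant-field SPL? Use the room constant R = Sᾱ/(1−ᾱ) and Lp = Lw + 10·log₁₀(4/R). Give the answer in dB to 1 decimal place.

A = 66.558 sabins; S = 302.0 m².
ᾱ = 0.2204, so room constant R = A/(1−ᾱ) = 85.375 m².
Lp = Lw + 10 log₁₀(4/R) = 100.3 -13.29 = 87.0 dB.

87.0 dB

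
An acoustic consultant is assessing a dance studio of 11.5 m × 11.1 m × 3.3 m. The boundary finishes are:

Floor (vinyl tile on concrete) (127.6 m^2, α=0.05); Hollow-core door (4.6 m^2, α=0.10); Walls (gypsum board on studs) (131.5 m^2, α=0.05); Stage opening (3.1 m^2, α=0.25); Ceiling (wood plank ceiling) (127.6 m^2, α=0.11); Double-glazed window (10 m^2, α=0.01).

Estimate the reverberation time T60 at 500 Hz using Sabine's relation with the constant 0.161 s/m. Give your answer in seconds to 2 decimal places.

2.39 s

A = Σ Sᵢαᵢ = 127.6×0.05 + 4.6×0.10 + 131.5×0.05 + 3.1×0.25 + 127.6×0.11 + 10×0.01 = 28.326 sabins.
Volume V = 11.5 × 11.1 × 3.3 = 421.245 m³.
Sabine: RT60 = 0.161 × 421.245 / 28.326 = 2.39 s.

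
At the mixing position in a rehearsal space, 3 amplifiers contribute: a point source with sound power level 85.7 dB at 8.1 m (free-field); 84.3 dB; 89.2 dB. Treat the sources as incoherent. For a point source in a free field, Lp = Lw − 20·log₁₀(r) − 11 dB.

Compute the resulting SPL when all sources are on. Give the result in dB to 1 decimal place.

90.4 dB

Source at 8.1 m: Lp = 85.7 − 20·log₁₀(8.1) − 11 = 56.5 dB.
Converting to relative power and adding: 10^(56.5/10) + 10^(84.3/10) + 10^(89.2/10) = 1.101e+09.
L_total = 10·log₁₀(1.101e+09) = 90.4 dB.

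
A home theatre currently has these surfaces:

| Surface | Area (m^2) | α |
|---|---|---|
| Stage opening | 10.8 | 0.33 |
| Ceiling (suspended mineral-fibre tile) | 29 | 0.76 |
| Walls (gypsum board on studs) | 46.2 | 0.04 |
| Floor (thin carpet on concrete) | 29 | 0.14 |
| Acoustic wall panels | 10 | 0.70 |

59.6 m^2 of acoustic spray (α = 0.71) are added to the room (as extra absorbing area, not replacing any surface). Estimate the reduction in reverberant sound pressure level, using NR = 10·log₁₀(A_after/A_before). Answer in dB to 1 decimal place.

Total absorption A_before = 10.8·0.33 + 29·0.76 + 46.2·0.04 + 29·0.14 + 10·0.70
  = 3.564 + 22.040 + 1.848 + 4.060 + 7.000 = 38.512 m^2 sabins.
Treatment contributes 59.6·0.71 = 42.316 sabins.
New total A_after = 80.828 sabins.
NR = 10·log₁₀(80.828/38.512) = 3.2 dB.

3.2 dB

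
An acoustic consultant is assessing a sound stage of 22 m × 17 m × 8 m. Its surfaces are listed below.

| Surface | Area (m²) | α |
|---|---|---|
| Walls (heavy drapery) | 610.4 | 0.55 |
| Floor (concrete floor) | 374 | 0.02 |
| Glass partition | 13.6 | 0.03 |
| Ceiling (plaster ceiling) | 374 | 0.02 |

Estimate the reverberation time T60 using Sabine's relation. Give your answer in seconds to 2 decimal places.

A = Σ Sᵢαᵢ = 610.4·0.55 + 374·0.02 + 13.6·0.03 + 374·0.02 = 351.088 sabins.
V = 22·17·8 = 2992 m³.
T = 0.161 V/A = 0.161·2992/351.088 = 1.37 s.

1.37 s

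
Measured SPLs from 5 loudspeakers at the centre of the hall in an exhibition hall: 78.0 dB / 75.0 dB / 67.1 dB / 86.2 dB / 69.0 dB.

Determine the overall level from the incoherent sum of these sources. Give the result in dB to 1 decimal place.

87.2 dB

Sum in the linear (power) domain: Σ 10^(Lᵢ/10) = 10^(78.0/10) + 10^(75.0/10) + 10^(67.1/10) + 10^(86.2/10) + 10^(69.0/10) = 5.247e+08.
L_total = 10·log₁₀(5.247e+08) = 87.2 dB.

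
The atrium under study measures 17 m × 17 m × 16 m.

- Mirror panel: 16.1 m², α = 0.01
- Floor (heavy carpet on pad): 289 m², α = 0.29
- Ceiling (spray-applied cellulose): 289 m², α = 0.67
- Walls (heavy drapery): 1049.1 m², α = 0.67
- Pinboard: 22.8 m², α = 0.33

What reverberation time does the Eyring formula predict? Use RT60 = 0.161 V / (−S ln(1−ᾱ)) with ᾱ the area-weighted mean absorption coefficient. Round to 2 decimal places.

Total surface area S = 16.1 + 289 + 289 + 1049.1 + 22.8 = 1666.0 m².
Absorption A = 16.1·0.01 + 289·0.29 + 289·0.67 + 1049.1·0.67 + 22.8·0.33 = 988.022 sabins.
ᾱ = 988.022 / 1666.0 = 0.5931.
−S·ln(1−ᾱ) = −1666.0 × ln(1 − 0.5931) = 1498.047.
V = 17 × 17 × 16 = 4624 m³.
RT60 = 0.161 × 4624 / 1498.047 = 0.50 s.

0.50 sec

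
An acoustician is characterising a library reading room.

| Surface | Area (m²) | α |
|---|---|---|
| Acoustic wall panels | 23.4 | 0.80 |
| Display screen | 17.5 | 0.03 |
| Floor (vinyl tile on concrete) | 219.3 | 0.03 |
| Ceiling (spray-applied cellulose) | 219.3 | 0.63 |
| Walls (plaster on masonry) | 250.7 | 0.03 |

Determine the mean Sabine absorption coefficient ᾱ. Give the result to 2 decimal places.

0.23

Total surface area S = 730.2 m².
Σ(Sᵢαᵢ) = 23.4×0.80 + 17.5×0.03 + 219.3×0.03 + 219.3×0.63 + 250.7×0.03 = 171.504.
ᾱ = 171.504 / 730.2 = 0.23.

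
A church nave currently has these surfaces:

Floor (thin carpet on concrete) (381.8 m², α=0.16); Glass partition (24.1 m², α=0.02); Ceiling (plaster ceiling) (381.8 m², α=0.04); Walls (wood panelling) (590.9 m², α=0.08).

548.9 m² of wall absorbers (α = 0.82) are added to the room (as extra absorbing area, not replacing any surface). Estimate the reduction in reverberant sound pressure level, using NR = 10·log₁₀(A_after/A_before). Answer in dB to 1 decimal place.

6.7 dB

Total absorption A_before = 381.8·0.16 + 24.1·0.02 + 381.8·0.04 + 590.9·0.08
  = 61.088 + 0.482 + 15.272 + 47.272 = 124.114 m² sabins.
Added absorption = 548.9 × 0.82 = 450.098 sabins.
A_after = 124.114 + 450.098 = 574.212 sabins.
NR = 10·log₁₀(574.212/124.114) = 6.7 dB.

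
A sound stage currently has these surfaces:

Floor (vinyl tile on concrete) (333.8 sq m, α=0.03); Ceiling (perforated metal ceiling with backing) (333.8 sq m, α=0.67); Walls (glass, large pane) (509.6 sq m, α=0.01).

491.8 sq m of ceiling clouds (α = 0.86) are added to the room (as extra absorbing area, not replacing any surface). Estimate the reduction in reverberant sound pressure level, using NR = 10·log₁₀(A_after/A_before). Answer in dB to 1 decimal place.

4.4 dB

Summing Sᵢαᵢ: 10.014 + 223.646 + 5.096 → A_before = 238.756 sabins.
Treatment contributes 491.8·0.86 = 422.948 sabins.
New total A_after = 661.704 sabins.
NR = 10·log₁₀(661.704/238.756) = 4.4 dB.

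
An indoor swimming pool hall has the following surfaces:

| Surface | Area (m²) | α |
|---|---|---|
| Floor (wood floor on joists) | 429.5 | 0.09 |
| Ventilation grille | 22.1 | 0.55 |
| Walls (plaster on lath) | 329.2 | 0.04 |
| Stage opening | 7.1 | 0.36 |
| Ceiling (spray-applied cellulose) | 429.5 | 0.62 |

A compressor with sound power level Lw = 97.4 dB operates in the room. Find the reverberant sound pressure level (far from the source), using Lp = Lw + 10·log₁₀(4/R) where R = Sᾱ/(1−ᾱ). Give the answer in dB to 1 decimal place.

Σ(Sᵢαᵢ) = 429.5·0.09 + 22.1·0.55 + 329.2·0.04 + 7.1·0.36 + 429.5·0.62 = 332.824; total area S = 1217.4 m².
ᾱ = 0.2734, so room constant R = A/(1−ᾱ) = 458.057 m².
Lp = 97.4 + 10·log₁₀(4/458.057) = 97.4 + (-20.59) = 76.8 dB.

76.8 dB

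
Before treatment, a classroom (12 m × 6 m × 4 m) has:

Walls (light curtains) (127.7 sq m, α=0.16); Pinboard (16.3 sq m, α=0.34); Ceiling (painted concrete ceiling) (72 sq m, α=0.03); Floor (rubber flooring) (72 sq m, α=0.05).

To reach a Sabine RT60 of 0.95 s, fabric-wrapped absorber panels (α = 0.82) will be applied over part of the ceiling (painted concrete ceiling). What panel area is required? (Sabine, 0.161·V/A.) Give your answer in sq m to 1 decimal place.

21.6

A₁ = Σ Sᵢαᵢ = 127.7*0.16 + 16.3*0.34 + 72*0.03 + 72*0.05 = 31.734 sabins.
Required A₂ = 0.161·288/0.95 = 48.808 sabins.
ΔA needed = 48.808 − 31.734 = 17.074 sabins.
Net gain per sq m: Δα = 0.82 − 0.03 = 0.79.
Panel area = 17.074 / 0.79 = 21.6 sq m.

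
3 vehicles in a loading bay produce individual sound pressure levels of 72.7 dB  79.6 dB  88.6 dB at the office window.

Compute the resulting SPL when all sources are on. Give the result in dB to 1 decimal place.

89.2 dB

Sum in the linear (power) domain: Σ 10^(Lᵢ/10) = 10^(72.7/10) + 10^(79.6/10) + 10^(88.6/10) = 8.343e+08.
Back to dB: 10·log₁₀ Σ = 89.2 dB.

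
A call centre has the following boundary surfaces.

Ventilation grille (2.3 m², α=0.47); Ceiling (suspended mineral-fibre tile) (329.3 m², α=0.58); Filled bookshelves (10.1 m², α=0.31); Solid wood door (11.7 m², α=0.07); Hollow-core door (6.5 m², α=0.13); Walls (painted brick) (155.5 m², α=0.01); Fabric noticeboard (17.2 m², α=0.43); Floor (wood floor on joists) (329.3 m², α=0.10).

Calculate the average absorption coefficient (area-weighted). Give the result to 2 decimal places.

0.28

Total surface area S = 861.9 m².
Weighted sum Σ Sα = 238.751.
ᾱ = A/S = 0.28.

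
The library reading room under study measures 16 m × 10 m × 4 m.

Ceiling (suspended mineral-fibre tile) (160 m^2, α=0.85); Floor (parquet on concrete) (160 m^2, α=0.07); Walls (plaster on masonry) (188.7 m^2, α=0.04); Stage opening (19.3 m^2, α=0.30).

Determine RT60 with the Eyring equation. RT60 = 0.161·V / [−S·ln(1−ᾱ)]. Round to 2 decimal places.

S = Σ Sᵢ = 528.0 m^2.
Σ(Sᵢαᵢ) = 160·0.85 + 160·0.07 + 188.7·0.04 + 19.3·0.30 = 160.538.
Mean coefficient ᾱ = A/S = 0.3040.
−S·ln(1−ᾱ) = −528.0 × ln(1 − 0.3040) = 191.350.
V = 16 × 10 × 4 = 640 m³.
T = 0.161·V/[−S·ln(1−ᾱ)] = 0.161·640/191.350 = 0.54 s.

0.54 sec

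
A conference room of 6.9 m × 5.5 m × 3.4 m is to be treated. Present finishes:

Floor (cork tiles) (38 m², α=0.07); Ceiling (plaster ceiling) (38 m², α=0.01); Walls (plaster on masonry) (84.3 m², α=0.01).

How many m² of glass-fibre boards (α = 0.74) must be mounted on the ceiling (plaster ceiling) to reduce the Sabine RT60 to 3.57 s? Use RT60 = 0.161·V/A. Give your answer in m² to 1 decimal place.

Summing Sᵢαᵢ: 2.660 + 0.380 + 0.843 → A₁ = 3.883 sabins.
Required A₂ = 0.161·129.03/3.57 = 5.819 sabins.
Absorption to add: 5.819 − 3.883 = 1.936 sabins.
Each m² of panel replacing the ceiling (plaster ceiling) adds (0.74 − 0.01) = 0.73 sabins.
Area = ΔA/Δα = 1.936/0.73 = 2.7 m².

2.7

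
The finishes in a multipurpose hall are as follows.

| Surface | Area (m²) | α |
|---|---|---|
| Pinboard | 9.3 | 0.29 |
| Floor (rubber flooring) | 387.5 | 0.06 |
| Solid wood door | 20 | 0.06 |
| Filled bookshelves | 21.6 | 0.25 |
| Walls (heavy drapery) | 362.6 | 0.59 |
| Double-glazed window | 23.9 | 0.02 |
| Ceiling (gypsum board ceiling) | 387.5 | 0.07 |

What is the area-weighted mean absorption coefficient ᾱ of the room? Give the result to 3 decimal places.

Total surface area S = 1212.4 m².
A = 9.3×0.29 + 387.5×0.06 + 20×0.06 + 21.6×0.25 + 362.6×0.59 + 23.9×0.02 + 387.5×0.07 = 274.084 sabins.
ᾱ = A/S = 0.226.

0.226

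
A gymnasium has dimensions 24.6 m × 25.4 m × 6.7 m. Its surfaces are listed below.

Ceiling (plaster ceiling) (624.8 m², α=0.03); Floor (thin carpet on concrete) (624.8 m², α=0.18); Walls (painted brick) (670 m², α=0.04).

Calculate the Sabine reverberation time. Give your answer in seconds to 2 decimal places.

Total absorption A = 624.8*0.03 + 624.8*0.18 + 670*0.04
  = 18.744 + 112.464 + 26.800 = 158.008 m² sabins.
Volume V = 24.6 × 25.4 × 6.7 = 4186.428 m³.
T = 0.161 V/A = 0.161·4186.428/158.008 = 4.27 s.

4.27 sec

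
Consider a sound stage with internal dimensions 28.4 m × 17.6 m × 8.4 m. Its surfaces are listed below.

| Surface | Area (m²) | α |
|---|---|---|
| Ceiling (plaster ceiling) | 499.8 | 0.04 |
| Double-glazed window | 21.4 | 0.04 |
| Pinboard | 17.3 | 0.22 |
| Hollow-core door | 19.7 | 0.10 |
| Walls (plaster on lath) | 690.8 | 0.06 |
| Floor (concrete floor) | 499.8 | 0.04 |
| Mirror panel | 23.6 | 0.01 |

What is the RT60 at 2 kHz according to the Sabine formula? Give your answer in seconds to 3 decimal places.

Summing Sᵢαᵢ: 19.992 + 0.856 + 3.806 + 1.970 + 41.448 + 19.992 + 0.236 → A = 88.300 sabins.
Volume V = 28.4 × 17.6 × 8.4 = 4198.656 m³.
Sabine: RT60 = 0.161 × 4198.656 / 88.300 = 7.656 s.

7.656 seconds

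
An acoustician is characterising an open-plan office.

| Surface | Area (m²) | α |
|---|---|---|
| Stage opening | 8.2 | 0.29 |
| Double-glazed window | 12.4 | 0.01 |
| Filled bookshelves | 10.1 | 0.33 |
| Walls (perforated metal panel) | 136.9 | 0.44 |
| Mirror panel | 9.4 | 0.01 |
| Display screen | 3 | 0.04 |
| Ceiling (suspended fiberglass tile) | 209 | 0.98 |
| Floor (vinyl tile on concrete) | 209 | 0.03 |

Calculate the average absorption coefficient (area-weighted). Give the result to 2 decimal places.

Total surface area S = 598.0 m².
Σ(Sᵢαᵢ) = 8.2×0.29 + 12.4×0.01 + 10.1×0.33 + 136.9×0.44 + 9.4×0.01 + 3×0.04 + 209×0.98 + 209×0.03 = 277.375.
ᾱ = A/S = 0.46.

0.46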